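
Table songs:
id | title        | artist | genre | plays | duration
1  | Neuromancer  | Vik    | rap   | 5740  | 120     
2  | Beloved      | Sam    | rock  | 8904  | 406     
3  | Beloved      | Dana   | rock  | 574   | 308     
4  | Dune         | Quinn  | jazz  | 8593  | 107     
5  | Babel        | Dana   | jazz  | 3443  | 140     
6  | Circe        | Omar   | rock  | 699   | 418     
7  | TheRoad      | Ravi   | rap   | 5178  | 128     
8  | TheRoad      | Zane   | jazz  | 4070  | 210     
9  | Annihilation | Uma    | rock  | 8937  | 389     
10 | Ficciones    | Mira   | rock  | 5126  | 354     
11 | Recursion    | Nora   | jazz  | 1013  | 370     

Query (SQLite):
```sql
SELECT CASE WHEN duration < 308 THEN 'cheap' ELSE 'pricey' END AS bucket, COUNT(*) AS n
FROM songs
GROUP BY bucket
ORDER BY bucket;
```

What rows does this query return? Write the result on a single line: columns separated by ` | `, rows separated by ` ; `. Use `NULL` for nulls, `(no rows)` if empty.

cheap | 5 ; pricey | 6

Bucket rows by duration < 308 → 'cheap' else 'pricey'; count each bucket.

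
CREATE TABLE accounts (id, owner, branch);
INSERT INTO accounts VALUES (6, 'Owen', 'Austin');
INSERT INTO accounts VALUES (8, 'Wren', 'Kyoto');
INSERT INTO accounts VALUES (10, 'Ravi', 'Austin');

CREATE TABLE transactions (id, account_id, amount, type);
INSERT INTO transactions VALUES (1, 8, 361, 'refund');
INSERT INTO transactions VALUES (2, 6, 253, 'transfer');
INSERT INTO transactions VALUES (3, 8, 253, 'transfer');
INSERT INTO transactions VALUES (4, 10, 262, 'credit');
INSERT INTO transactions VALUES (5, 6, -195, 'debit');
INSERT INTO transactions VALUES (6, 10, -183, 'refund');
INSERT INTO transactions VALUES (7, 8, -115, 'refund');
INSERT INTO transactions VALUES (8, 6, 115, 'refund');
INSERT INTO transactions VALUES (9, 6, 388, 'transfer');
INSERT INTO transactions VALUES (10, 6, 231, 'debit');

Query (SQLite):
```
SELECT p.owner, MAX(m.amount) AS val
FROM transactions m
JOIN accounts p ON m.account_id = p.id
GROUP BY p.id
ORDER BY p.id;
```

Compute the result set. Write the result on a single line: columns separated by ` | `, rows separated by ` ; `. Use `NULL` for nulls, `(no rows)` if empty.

Owen | 388 ; Wren | 361 ; Ravi | 262

Join each transactions row to its accounts via account_id.
Group joined rows by accounts.id; compute MAX(m.amount) per group.
  6: ids {2, 5, 8, 9, 10} → MAX(m.amount)=388
  8: ids {1, 3, 7} → MAX(m.amount)=361
  10: ids {4, 6} → MAX(m.amount)=262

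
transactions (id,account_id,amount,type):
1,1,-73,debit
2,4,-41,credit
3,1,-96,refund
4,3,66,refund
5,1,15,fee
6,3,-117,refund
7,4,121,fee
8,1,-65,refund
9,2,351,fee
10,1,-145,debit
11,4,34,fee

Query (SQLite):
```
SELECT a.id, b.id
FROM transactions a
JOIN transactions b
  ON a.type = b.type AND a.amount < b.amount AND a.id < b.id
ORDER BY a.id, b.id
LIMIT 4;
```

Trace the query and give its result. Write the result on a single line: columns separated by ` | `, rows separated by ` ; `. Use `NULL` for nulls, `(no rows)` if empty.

Pairs (a,b) with same type, a.amount < b.amount, a.id < b.id.
type groups: credit:{2} debit:{1,10} fee:{5,7,9,11} refund:{3,4,6,8}
Ordered by (a.id, b.id); first 4.

3 | 4 ; 3 | 8 ; 5 | 7 ; 5 | 9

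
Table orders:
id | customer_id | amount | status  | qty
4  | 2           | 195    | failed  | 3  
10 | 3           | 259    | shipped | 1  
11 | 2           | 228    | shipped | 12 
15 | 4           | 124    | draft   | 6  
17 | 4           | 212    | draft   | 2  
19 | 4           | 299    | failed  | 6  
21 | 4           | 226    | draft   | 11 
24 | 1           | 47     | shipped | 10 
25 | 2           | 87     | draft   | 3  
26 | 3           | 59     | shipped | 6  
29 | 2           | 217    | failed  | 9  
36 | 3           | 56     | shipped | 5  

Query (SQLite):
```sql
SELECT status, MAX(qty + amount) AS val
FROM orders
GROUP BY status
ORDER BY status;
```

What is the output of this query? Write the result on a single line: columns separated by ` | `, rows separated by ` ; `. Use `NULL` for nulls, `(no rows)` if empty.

For each row compute qty + amount.
Group by status; take MAX of the expression per group.
  draft: ids {15, 17, 21, 25} → MAX(qty + amount)=237
  failed: ids {4, 19, 29} → MAX(qty + amount)=305
  shipped: ids {10, 11, 24, 26, 36} → MAX(qty + amount)=260

draft | 237 ; failed | 305 ; shipped | 260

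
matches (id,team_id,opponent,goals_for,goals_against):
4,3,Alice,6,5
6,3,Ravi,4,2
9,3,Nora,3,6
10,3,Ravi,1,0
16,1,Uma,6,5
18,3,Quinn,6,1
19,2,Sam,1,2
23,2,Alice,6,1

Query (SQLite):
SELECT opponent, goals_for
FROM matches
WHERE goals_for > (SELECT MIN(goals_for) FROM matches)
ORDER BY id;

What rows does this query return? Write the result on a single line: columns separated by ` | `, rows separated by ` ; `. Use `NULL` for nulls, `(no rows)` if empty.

Scalar subquery: MIN(goals_for) over all matches rows = 1.
Keep rows where goals_for > that value.

Alice | 6 ; Ravi | 4 ; Nora | 3 ; Uma | 6 ; Quinn | 6 ; Alice | 6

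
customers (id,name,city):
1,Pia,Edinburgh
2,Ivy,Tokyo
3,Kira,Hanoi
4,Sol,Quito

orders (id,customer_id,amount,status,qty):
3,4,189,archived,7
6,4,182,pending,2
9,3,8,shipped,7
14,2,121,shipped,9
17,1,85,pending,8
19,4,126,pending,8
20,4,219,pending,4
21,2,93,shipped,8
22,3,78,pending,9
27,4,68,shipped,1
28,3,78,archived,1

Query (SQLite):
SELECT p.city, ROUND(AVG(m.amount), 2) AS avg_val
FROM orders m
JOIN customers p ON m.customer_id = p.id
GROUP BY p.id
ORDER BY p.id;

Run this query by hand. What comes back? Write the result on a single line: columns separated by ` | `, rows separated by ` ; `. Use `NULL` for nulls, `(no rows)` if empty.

Edinburgh | 85 ; Tokyo | 107 ; Hanoi | 54.67 ; Quito | 156.8

Join each orders row to its customers via customer_id.
Group joined rows by customers.id; compute ROUND(AVG(m.amount), 2) per group.
  1: ids {17} → ROUND(AVG(m.amount), 2)=85
  2: ids {14, 21} → ROUND(AVG(m.amount), 2)=107
  3: ids {9, 22, 28} → ROUND(AVG(m.amount), 2)=54.67
  4: ids {3, 6, 19, 20, 27} → ROUND(AVG(m.amount), 2)=156.8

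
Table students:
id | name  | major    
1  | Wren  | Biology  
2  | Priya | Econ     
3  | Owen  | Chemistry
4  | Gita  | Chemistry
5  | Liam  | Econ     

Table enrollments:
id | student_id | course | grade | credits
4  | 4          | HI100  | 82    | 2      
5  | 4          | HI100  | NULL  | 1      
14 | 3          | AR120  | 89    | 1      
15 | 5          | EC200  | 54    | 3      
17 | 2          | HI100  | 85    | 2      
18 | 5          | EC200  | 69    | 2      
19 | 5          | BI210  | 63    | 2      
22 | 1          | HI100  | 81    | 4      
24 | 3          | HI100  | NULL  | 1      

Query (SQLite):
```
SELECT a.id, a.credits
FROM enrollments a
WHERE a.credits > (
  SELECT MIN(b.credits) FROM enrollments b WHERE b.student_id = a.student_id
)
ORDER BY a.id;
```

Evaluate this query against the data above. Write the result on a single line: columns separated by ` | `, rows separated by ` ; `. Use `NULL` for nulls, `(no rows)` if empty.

4 | 2 ; 15 | 3

For each enrollments row a, compute MIN(credits) over rows sharing a.student_id.
Keep row a if a.credits > that per-group MIN.
  student_id=1: MIN(credits) = 4
  student_id=2: MIN(credits) = 2
  student_id=3: MIN(credits) = 1
  student_id=4: MIN(credits) = 1
  student_id=5: MIN(credits) = 2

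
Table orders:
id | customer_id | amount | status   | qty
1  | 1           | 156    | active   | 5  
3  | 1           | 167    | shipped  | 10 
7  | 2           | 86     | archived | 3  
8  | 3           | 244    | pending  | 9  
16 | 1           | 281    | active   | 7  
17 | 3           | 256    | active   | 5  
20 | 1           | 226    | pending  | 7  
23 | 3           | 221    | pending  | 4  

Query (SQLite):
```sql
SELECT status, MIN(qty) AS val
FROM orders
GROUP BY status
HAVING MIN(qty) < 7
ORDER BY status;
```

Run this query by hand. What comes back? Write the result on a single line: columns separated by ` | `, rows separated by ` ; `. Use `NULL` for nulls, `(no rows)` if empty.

active | 5 ; archived | 3 ; pending | 4

Partition orders by status; compute MIN(qty) within each group.
HAVING: keep groups where MIN(qty) < 7.
  active: ids {1, 16, 17} → MIN(qty)=5
  archived: ids {7} → MIN(qty)=3
  pending: ids {8, 20, 23} → MIN(qty)=4
  shipped: ids {3} → MIN(qty)=10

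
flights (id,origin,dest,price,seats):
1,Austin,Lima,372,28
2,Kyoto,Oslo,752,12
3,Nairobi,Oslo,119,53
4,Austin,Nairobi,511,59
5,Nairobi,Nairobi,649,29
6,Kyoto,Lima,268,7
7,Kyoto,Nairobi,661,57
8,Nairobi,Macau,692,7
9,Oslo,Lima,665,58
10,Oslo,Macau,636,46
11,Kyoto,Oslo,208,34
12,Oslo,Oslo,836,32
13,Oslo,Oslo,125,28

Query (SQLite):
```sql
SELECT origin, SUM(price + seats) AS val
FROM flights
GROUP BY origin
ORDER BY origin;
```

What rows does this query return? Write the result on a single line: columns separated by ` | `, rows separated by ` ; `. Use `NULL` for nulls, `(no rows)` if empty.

For each row compute price + seats.
Group by origin; take SUM of the expression per group.
  Austin: ids {1, 4} → SUM(price + seats)=970
  Kyoto: ids {2, 6, 7, 11} → SUM(price + seats)=1999
  Nairobi: ids {3, 5, 8} → SUM(price + seats)=1549
  Oslo: ids {9, 10, 12, 13} → SUM(price + seats)=2426

Austin | 970 ; Kyoto | 1999 ; Nairobi | 1549 ; Oslo | 2426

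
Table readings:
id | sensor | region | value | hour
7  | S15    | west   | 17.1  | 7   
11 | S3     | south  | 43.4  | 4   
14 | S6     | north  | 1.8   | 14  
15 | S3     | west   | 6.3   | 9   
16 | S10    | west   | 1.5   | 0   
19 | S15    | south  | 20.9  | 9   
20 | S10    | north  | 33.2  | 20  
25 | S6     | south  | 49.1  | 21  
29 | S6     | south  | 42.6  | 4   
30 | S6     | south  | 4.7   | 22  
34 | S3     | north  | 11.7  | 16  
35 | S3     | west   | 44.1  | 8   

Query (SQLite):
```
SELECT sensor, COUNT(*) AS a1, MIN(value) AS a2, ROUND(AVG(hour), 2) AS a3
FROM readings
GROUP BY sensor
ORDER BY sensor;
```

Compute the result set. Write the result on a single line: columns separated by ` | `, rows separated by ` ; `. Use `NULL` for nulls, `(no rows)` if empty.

Group readings by sensor.
Per group compute: COUNT(*), MIN(value), ROUND(AVG(hour), 2).
  S10: ids {16, 20} → COUNT(*)=2, MIN(value)=1.5, ROUND(AVG(hour), 2)=10
  S15: ids {7, 19} → COUNT(*)=2, MIN(value)=17.1, ROUND(AVG(hour), 2)=8
  S3: ids {11, 15, 34, 35} → COUNT(*)=4, MIN(value)=6.3, ROUND(AVG(hour), 2)=9.25
  S6: ids {14, 25, 29, 30} → COUNT(*)=4, MIN(value)=1.8, ROUND(AVG(hour), 2)=15.25

S10 | 2 | 1.5 | 10 ; S15 | 2 | 17.1 | 8 ; S3 | 4 | 6.3 | 9.25 ; S6 | 4 | 1.8 | 15.25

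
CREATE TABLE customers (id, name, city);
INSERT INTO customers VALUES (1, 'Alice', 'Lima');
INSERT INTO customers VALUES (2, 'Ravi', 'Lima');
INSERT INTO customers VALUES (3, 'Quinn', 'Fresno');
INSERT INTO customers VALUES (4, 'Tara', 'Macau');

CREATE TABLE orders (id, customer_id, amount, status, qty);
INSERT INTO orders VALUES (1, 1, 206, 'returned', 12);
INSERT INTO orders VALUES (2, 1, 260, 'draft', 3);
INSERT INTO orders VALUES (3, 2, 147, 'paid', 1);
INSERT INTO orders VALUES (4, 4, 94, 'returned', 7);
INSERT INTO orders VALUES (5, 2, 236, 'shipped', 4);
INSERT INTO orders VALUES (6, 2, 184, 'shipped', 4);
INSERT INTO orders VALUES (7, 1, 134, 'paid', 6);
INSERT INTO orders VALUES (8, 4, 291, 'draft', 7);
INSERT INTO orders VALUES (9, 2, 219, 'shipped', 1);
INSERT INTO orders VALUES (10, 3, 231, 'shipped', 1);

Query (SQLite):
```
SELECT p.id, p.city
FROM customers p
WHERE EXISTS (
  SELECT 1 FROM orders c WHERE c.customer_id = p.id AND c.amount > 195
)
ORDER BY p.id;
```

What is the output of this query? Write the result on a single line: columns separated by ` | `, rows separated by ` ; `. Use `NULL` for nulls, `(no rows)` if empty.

For each customers row, check whether any orders with matching customer_id has amount > 195.
Keep rows where that is true.

1 | Lima ; 2 | Lima ; 3 | Fresno ; 4 | Macau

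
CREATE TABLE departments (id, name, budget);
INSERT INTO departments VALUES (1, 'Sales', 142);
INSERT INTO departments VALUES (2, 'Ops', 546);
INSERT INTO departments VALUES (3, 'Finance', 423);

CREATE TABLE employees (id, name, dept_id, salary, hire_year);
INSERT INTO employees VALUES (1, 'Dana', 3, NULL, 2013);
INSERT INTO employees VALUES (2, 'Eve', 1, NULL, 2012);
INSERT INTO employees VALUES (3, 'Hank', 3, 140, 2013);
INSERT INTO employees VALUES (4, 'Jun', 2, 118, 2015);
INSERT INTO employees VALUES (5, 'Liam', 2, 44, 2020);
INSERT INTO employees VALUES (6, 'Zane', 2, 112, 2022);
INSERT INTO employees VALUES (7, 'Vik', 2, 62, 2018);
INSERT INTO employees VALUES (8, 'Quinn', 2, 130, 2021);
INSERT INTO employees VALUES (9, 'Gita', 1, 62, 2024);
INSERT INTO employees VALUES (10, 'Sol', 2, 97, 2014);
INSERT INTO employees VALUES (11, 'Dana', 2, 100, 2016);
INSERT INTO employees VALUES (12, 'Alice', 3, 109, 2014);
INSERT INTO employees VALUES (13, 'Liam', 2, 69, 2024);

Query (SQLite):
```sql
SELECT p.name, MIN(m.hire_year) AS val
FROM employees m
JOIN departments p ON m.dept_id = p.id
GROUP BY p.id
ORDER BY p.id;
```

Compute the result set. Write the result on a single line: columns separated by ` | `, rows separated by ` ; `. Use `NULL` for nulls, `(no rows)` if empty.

Sales | 2012 ; Ops | 2014 ; Finance | 2013

Join each employees row to its departments via dept_id.
Group joined rows by departments.id; compute MIN(m.hire_year) per group.
  1: ids {2, 9} → MIN(m.hire_year)=2012
  2: ids {4, 5, 6, 7, 8, 10, 11, 13} → MIN(m.hire_year)=2014
  3: ids {1, 3, 12} → MIN(m.hire_year)=2013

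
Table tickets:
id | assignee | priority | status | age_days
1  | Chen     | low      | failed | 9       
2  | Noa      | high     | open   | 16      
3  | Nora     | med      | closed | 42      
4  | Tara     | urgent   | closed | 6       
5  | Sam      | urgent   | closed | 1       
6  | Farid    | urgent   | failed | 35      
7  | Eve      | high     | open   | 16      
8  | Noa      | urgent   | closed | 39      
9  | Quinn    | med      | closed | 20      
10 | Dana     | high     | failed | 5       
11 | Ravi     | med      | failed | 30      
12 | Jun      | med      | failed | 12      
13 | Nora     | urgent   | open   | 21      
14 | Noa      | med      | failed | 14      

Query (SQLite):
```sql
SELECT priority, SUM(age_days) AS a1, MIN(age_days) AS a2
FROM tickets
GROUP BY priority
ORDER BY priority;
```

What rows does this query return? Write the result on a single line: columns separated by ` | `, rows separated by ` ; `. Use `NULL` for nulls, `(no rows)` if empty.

Group tickets by priority.
Per group compute: SUM(age_days), MIN(age_days).
  high: ids {2, 7, 10} → SUM(age_days)=37, MIN(age_days)=5
  low: ids {1} → SUM(age_days)=9, MIN(age_days)=9
  med: ids {3, 9, 11, 12, 14} → SUM(age_days)=118, MIN(age_days)=12
  urgent: ids {4, 5, 6, 8, 13} → SUM(age_days)=102, MIN(age_days)=1

high | 37 | 5 ; low | 9 | 9 ; med | 118 | 12 ; urgent | 102 | 1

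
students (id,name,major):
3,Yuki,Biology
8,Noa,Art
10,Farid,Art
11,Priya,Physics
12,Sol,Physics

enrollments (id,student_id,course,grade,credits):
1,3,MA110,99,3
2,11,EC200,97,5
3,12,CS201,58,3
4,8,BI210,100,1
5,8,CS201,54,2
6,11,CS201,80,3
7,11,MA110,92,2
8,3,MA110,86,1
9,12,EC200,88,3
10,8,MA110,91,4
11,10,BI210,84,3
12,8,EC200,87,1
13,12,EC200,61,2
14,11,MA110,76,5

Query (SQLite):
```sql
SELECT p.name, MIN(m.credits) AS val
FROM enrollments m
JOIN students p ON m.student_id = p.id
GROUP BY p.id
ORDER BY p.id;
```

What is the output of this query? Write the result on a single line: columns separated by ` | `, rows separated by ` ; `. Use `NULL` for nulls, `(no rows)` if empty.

Yuki | 1 ; Noa | 1 ; Farid | 3 ; Priya | 2 ; Sol | 2

Join each enrollments row to its students via student_id.
Group joined rows by students.id; compute MIN(m.credits) per group.
  3: ids {1, 8} → MIN(m.credits)=1
  8: ids {4, 5, 10, 12} → MIN(m.credits)=1
  10: ids {11} → MIN(m.credits)=3
  11: ids {2, 6, 7, 14} → MIN(m.credits)=2
  12: ids {3, 9, 13} → MIN(m.credits)=2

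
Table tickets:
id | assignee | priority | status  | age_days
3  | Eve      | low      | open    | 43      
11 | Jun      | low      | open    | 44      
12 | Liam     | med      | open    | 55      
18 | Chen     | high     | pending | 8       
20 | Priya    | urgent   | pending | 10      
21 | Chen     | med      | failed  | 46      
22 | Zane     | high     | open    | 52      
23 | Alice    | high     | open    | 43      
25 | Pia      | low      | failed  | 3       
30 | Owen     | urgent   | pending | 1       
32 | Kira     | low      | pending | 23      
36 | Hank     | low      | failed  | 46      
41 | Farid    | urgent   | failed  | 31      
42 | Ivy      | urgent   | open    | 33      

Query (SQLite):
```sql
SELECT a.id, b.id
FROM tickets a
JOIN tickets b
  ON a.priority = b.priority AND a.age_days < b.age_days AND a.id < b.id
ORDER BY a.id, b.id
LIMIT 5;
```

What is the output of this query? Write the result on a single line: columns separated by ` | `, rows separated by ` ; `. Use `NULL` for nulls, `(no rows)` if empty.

Pairs (a,b) with same priority, a.age_days < b.age_days, a.id < b.id.
priority groups: high:{18,22,23} low:{3,11,25,32,36} med:{12,21} urgent:{20,30,41,42}
Ordered by (a.id, b.id); first 5.

3 | 11 ; 3 | 36 ; 11 | 36 ; 18 | 22 ; 18 | 23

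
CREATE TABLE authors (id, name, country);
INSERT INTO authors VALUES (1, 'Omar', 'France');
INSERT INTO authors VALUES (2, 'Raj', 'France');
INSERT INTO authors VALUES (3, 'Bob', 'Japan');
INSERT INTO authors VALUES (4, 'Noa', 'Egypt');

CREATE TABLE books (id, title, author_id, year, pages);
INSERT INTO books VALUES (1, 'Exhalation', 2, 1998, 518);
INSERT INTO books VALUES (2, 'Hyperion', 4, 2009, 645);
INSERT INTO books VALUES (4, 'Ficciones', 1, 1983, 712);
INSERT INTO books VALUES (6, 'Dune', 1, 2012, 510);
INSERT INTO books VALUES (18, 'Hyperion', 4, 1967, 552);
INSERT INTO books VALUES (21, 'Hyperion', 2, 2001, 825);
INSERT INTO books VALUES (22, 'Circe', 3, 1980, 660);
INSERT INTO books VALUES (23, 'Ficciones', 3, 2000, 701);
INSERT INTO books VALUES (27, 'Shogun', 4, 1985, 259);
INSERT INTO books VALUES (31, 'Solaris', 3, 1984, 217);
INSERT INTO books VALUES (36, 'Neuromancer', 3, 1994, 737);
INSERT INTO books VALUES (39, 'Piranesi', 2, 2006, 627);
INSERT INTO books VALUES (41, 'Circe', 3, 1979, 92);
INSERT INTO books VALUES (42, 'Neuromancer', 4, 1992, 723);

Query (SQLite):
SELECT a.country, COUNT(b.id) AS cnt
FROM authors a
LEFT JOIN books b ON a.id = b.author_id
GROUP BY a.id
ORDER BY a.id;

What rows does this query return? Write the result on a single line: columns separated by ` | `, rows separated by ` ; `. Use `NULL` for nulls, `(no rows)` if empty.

France | 2 ; France | 3 ; Japan | 5 ; Egypt | 4

LEFT JOIN keeps every authors row; unmatched ones get NULL for books columns.
Group by authors.id and compute COUNT(b.id). COUNT(col) of an all-NULL group is 0.
  1: ids {4, 6} → COUNT(b.id)=2
  2: ids {1, 21, 39} → COUNT(b.id)=3
  3: ids {22, 23, 31, 36, 41} → COUNT(b.id)=5
  4: ids {2, 18, 27, 42} → COUNT(b.id)=4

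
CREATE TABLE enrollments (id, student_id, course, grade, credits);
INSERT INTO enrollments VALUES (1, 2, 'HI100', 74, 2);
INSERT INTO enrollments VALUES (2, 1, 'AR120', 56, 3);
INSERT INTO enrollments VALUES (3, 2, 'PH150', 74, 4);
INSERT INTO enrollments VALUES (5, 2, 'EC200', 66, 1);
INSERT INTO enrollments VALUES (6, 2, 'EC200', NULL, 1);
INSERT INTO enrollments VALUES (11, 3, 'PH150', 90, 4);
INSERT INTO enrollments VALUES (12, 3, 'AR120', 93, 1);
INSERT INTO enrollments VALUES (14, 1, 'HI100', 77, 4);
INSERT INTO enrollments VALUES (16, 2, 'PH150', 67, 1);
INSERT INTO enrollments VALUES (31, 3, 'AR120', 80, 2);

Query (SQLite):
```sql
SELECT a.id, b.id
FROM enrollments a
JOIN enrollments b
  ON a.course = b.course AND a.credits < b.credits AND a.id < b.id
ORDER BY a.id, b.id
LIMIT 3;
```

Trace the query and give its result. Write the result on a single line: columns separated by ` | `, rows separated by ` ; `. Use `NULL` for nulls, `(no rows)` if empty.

1 | 14 ; 12 | 31

Pairs (a,b) with same course, a.credits < b.credits, a.id < b.id.
course groups: AR120:{2,12,31} EC200:{5,6} HI100:{1,14} PH150:{3,11,16}
Ordered by (a.id, b.id); first 3.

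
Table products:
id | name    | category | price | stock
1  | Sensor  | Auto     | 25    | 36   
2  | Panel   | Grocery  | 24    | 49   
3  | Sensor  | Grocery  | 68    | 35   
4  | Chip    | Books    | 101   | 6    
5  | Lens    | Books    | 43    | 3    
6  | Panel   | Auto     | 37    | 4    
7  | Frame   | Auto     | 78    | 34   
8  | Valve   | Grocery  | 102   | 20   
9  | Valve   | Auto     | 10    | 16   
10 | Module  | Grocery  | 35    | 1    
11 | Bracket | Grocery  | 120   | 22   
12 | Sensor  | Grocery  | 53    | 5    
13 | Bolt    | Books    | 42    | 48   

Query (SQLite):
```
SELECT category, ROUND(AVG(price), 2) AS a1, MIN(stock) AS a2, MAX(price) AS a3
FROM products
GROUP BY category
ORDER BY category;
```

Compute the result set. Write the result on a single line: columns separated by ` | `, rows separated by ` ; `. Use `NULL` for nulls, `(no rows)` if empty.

Group products by category.
Per group compute: ROUND(AVG(price), 2), MIN(stock), MAX(price).
  Auto: ids {1, 6, 7, 9} → ROUND(AVG(price), 2)=37.5, MIN(stock)=4, MAX(price)=78
  Books: ids {4, 5, 13} → ROUND(AVG(price), 2)=62, MIN(stock)=3, MAX(price)=101
  Grocery: ids {2, 3, 8, 10, 11, 12} → ROUND(AVG(price), 2)=67, MIN(stock)=1, MAX(price)=120

Auto | 37.5 | 4 | 78 ; Books | 62 | 3 | 101 ; Grocery | 67 | 1 | 120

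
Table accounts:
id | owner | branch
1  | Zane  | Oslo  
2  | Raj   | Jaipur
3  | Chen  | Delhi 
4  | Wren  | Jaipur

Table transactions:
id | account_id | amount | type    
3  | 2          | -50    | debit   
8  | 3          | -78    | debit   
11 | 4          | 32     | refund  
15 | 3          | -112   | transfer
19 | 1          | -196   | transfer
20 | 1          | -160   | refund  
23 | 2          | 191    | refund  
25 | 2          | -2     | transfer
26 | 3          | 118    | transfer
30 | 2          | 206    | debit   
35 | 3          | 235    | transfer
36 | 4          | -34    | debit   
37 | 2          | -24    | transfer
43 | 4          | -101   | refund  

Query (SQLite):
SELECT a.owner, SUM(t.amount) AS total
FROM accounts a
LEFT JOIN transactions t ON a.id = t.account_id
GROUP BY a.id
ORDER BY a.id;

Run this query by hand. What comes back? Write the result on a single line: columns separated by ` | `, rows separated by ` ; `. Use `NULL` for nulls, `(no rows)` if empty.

LEFT JOIN keeps every accounts row; unmatched ones get NULL for transactions columns.
Group by accounts.id and compute SUM(t.amount). SUM over an all-NULL group is NULL.
  1: ids {19, 20} → SUM(t.amount)=-356
  2: ids {3, 23, 25, 30, 37} → SUM(t.amount)=321
  3: ids {8, 15, 26, 35} → SUM(t.amount)=163
  4: ids {11, 36, 43} → SUM(t.amount)=-103

Zane | -356 ; Raj | 321 ; Chen | 163 ; Wren | -103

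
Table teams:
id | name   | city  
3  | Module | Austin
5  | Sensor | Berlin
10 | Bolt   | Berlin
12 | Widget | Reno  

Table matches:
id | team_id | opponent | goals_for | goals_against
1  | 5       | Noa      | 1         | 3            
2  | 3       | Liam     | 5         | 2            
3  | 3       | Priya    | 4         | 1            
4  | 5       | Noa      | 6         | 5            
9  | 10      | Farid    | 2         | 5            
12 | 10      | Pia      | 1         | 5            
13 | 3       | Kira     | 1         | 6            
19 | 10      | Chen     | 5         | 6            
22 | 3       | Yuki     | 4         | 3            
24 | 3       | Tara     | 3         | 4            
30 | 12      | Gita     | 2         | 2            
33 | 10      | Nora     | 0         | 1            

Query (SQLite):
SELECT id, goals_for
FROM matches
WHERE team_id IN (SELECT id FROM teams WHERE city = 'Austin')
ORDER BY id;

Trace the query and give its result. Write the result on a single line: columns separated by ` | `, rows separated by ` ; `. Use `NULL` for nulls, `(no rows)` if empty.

2 | 5 ; 3 | 4 ; 13 | 1 ; 22 | 4 ; 24 | 3

Inner query: teams.id where city = 'Austin'.
Outer: keep matches rows whose team_id is in that set.
Inner query → {3}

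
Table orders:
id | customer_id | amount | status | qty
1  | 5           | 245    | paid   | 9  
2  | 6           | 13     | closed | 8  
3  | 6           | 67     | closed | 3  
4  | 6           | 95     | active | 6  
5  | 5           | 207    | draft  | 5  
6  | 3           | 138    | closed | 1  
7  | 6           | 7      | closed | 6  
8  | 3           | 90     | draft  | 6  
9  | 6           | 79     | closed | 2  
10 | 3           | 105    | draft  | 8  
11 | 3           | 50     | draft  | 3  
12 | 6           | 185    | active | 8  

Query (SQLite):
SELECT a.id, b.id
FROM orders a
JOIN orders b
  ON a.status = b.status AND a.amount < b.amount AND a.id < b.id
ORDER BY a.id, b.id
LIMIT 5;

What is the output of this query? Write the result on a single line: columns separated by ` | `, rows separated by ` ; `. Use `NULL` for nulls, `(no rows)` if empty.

Pairs (a,b) with same status, a.amount < b.amount, a.id < b.id.
status groups: active:{4,12} closed:{2,3,6,7,9} draft:{5,8,10,11} paid:{1}
Ordered by (a.id, b.id); first 5.

2 | 3 ; 2 | 6 ; 2 | 9 ; 3 | 6 ; 3 | 9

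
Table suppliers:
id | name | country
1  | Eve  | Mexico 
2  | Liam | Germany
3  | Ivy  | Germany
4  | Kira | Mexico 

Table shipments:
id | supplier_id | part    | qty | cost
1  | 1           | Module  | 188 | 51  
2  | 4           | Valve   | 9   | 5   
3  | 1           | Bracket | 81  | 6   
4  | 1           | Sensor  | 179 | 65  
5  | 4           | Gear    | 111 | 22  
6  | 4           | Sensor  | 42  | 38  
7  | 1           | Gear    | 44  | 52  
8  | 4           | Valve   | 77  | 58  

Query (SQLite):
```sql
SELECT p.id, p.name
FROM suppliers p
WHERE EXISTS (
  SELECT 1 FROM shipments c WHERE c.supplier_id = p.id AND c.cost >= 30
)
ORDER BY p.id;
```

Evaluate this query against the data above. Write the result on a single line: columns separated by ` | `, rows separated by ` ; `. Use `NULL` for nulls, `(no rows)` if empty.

1 | Eve ; 4 | Kira

For each suppliers row, check whether any shipments with matching supplier_id has cost >= 30.
Keep rows where that is true.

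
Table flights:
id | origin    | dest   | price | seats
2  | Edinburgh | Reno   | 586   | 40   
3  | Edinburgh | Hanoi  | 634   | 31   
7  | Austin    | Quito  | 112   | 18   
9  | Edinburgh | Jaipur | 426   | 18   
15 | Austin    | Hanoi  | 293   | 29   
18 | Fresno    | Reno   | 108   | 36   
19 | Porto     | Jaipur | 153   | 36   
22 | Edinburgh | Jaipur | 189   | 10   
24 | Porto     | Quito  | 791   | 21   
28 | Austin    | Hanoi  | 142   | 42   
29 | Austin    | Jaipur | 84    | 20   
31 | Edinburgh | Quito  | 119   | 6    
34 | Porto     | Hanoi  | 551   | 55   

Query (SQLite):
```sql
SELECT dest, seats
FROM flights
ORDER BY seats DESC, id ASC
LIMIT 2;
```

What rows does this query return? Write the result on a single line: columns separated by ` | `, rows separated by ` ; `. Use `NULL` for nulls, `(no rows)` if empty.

Hanoi | 55 ; Hanoi | 42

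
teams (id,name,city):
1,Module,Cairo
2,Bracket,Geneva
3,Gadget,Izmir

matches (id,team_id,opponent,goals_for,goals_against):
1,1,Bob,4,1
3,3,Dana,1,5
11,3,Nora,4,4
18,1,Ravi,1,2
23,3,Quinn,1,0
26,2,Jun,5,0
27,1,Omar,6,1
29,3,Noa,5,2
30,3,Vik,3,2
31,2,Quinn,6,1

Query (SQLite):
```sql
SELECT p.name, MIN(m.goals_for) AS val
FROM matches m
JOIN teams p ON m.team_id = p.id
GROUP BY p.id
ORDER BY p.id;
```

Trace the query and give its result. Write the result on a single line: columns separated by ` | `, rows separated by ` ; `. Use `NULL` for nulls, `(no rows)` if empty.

Join each matches row to its teams via team_id.
Group joined rows by teams.id; compute MIN(m.goals_for) per group.
  1: ids {1, 18, 27} → MIN(m.goals_for)=1
  2: ids {26, 31} → MIN(m.goals_for)=5
  3: ids {3, 11, 23, 29, 30} → MIN(m.goals_for)=1

Module | 1 ; Bracket | 5 ; Gadget | 1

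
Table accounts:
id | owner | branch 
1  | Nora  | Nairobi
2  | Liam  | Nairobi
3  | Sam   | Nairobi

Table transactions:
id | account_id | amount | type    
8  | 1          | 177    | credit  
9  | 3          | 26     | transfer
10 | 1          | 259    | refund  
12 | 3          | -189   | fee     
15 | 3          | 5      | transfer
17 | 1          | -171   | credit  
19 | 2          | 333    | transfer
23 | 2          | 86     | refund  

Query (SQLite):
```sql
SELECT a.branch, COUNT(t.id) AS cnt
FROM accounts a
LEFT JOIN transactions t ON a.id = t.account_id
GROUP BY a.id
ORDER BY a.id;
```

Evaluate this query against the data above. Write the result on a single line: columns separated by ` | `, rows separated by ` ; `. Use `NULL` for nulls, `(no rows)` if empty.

LEFT JOIN keeps every accounts row; unmatched ones get NULL for transactions columns.
Group by accounts.id and compute COUNT(t.id). COUNT(col) of an all-NULL group is 0.
  1: ids {8, 10, 17} → COUNT(t.id)=3
  2: ids {19, 23} → COUNT(t.id)=2
  3: ids {9, 12, 15} → COUNT(t.id)=3

Nairobi | 3 ; Nairobi | 2 ; Nairobi | 3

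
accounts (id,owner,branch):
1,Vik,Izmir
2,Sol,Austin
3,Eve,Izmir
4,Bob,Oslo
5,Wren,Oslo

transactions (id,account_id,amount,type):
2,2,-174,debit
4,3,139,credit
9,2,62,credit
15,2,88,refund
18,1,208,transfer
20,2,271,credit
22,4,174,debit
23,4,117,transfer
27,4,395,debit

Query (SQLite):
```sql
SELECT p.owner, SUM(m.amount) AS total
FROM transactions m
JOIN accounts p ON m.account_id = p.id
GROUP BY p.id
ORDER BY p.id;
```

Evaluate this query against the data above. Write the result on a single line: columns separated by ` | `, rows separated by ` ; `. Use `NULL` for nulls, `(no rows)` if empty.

Vik | 208 ; Sol | 247 ; Eve | 139 ; Bob | 686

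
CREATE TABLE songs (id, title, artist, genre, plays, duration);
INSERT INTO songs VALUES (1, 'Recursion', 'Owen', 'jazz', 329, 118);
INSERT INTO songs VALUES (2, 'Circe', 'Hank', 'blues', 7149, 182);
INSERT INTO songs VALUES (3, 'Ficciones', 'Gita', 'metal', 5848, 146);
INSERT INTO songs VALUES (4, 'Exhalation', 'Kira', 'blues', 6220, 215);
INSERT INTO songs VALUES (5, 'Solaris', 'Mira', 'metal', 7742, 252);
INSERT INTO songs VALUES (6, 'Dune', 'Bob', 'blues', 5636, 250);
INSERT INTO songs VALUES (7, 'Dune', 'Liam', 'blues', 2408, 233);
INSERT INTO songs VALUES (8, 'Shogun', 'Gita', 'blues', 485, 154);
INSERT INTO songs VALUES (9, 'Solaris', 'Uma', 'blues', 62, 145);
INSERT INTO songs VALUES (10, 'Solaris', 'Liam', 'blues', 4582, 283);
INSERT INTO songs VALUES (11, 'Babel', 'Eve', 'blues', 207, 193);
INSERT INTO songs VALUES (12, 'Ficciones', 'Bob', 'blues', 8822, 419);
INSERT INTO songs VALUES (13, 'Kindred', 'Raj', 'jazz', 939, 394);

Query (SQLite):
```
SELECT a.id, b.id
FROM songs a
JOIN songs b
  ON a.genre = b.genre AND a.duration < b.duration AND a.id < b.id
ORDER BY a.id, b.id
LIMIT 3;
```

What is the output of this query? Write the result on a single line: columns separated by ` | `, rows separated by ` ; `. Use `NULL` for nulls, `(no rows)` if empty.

Pairs (a,b) with same genre, a.duration < b.duration, a.id < b.id.
genre groups: blues:{2,4,6,7,8,9,10,11,12} jazz:{1,13} metal:{3,5}
Ordered by (a.id, b.id); first 3.

1 | 13 ; 2 | 4 ; 2 | 6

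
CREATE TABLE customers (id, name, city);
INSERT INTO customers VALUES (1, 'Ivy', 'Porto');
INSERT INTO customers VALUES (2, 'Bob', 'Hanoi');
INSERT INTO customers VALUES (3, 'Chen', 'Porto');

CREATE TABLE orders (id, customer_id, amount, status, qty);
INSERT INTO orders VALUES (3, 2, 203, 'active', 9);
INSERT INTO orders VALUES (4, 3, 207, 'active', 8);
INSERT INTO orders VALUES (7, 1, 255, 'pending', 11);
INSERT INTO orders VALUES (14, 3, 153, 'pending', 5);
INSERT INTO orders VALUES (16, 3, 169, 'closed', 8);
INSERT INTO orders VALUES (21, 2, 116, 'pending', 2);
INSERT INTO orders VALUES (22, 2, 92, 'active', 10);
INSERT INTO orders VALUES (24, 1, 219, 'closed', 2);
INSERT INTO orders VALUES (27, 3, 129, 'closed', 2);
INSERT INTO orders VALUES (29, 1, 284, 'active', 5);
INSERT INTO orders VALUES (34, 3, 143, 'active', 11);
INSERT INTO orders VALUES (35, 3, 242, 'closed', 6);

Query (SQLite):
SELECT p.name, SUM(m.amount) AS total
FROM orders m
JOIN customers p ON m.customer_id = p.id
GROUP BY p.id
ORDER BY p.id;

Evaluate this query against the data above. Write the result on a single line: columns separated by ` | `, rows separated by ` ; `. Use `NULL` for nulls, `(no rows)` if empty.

Join each orders row to its customers via customer_id.
Group joined rows by customers.id; compute SUM(m.amount) per group.
  1: ids {7, 24, 29} → SUM(m.amount)=758
  2: ids {3, 21, 22} → SUM(m.amount)=411
  3: ids {4, 14, 16, 27, 34, 35} → SUM(m.amount)=1043

Ivy | 758 ; Bob | 411 ; Chen | 1043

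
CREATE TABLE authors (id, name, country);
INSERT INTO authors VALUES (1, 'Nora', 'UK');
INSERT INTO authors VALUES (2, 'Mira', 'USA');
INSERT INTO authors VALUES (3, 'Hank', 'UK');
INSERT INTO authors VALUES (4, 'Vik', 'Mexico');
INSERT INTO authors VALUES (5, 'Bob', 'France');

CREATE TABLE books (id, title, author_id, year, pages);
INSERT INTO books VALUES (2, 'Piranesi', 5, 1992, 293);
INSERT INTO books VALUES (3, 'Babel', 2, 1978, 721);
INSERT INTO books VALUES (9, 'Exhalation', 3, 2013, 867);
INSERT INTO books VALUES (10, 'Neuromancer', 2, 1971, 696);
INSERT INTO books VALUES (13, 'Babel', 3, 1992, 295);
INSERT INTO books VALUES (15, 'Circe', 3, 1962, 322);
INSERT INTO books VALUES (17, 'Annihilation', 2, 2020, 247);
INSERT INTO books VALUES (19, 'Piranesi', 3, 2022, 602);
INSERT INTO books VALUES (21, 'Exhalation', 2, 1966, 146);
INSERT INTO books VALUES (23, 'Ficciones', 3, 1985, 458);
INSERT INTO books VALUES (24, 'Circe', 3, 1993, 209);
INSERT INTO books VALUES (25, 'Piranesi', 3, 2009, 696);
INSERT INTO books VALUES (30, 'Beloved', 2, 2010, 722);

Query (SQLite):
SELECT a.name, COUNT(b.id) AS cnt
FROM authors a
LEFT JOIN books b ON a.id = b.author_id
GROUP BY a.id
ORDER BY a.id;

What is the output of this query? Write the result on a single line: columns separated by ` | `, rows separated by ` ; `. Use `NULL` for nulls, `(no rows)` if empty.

LEFT JOIN keeps every authors row; unmatched ones get NULL for books columns.
Group by authors.id and compute COUNT(b.id). COUNT(col) of an all-NULL group is 0.
  1: ids {—} → COUNT(b.id)=0
  2: ids {3, 10, 17, 21, 30} → COUNT(b.id)=5
  3: ids {9, 13, 15, 19, 23, 24, 25} → COUNT(b.id)=7
  4: ids {—} → COUNT(b.id)=0
  5: ids {2} → COUNT(b.id)=1

Nora | 0 ; Mira | 5 ; Hank | 7 ; Vik | 0 ; Bob | 1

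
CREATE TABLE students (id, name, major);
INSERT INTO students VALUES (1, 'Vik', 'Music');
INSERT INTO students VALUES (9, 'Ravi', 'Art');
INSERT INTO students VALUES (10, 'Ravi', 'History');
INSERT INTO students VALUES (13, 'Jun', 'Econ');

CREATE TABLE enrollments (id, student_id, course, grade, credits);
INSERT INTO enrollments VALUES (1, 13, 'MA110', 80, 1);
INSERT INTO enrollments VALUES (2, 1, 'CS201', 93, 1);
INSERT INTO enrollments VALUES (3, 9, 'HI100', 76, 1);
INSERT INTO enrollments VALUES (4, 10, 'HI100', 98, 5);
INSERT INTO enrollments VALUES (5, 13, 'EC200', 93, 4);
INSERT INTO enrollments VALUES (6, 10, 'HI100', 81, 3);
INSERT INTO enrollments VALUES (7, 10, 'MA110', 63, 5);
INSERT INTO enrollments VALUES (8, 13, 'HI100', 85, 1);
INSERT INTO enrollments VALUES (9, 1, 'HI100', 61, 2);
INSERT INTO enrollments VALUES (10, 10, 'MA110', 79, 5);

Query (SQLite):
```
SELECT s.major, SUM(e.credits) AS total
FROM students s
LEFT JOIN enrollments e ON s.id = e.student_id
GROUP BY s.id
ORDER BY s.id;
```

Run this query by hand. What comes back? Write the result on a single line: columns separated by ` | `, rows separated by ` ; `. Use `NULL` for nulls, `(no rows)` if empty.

Music | 3 ; Art | 1 ; History | 18 ; Econ | 6

LEFT JOIN keeps every students row; unmatched ones get NULL for enrollments columns.
Group by students.id and compute SUM(e.credits). SUM over an all-NULL group is NULL.
  1: ids {2, 9} → SUM(e.credits)=3
  9: ids {3} → SUM(e.credits)=1
  10: ids {4, 6, 7, 10} → SUM(e.credits)=18
  13: ids {1, 5, 8} → SUM(e.credits)=6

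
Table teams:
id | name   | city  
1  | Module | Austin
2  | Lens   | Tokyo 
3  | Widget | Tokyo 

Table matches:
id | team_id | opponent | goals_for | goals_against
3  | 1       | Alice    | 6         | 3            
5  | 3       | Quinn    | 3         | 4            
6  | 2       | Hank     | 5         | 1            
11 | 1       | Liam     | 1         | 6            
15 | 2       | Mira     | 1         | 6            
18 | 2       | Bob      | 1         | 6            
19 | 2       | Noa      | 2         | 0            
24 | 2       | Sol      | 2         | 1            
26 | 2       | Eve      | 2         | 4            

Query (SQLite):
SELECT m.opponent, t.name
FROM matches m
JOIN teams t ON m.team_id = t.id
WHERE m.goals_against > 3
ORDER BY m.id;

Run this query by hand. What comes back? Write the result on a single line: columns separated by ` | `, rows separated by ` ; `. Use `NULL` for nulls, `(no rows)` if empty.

Each matches row matches the teams row where team_id = teams.id.
Then keep rows with m.goals_against > 3.

Quinn | Widget ; Liam | Module ; Mira | Lens ; Bob | Lens ; Eve | Lens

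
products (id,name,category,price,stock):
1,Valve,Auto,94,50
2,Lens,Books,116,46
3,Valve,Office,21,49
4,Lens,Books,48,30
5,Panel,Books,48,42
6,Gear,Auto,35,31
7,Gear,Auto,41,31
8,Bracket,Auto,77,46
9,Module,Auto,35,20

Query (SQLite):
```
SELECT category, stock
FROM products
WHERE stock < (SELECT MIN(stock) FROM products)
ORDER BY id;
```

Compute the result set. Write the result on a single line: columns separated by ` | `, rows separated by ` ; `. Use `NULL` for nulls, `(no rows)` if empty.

(no rows)

Scalar subquery: MIN(stock) over all products rows = 20.
Keep rows where stock < that value.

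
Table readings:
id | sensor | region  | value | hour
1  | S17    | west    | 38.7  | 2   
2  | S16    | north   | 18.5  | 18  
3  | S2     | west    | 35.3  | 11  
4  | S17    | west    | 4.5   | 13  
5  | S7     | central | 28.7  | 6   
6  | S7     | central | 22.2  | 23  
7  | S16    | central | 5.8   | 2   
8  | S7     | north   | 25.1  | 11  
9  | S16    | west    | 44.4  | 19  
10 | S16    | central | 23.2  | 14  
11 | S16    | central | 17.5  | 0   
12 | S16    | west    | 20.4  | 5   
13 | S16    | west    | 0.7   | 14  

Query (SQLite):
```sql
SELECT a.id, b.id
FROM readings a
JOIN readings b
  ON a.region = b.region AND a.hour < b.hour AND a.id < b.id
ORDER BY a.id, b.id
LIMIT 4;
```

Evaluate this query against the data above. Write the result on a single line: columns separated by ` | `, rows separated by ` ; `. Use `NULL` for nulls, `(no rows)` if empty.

Pairs (a,b) with same region, a.hour < b.hour, a.id < b.id.
region groups: central:{5,6,7,10,11} north:{2,8} west:{1,3,4,9,12,13}
Ordered by (a.id, b.id); first 4.

1 | 3 ; 1 | 4 ; 1 | 9 ; 1 | 12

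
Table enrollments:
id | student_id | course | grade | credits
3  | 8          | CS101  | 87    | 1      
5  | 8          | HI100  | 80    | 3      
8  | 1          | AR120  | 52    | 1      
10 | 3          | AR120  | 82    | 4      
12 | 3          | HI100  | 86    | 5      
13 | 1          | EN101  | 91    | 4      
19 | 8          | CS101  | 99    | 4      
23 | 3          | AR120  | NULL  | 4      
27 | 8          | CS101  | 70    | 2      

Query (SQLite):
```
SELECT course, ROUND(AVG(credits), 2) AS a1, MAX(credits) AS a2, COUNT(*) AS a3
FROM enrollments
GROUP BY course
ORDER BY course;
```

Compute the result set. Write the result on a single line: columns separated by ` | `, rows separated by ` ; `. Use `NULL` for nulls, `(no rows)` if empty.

AR120 | 3 | 4 | 3 ; CS101 | 2.33 | 4 | 3 ; EN101 | 4 | 4 | 1 ; HI100 | 4 | 5 | 2

Group enrollments by course.
Per group compute: ROUND(AVG(credits), 2), MAX(credits), COUNT(*).
  AR120: ids {8, 10, 23} → ROUND(AVG(credits), 2)=3, MAX(credits)=4, COUNT(*)=3
  CS101: ids {3, 19, 27} → ROUND(AVG(credits), 2)=2.33, MAX(credits)=4, COUNT(*)=3
  EN101: ids {13} → ROUND(AVG(credits), 2)=4, MAX(credits)=4, COUNT(*)=1
  HI100: ids {5, 12} → ROUND(AVG(credits), 2)=4, MAX(credits)=5, COUNT(*)=2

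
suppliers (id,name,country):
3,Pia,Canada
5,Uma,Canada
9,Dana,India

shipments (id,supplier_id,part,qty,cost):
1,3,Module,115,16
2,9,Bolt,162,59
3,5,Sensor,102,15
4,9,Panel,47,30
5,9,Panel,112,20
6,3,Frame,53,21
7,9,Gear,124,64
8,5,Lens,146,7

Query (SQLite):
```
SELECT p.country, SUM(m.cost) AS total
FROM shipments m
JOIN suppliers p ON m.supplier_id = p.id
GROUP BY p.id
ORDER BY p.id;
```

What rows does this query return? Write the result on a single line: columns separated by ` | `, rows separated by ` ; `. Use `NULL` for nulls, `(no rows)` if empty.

Canada | 37 ; Canada | 22 ; India | 173

Join each shipments row to its suppliers via supplier_id.
Group joined rows by suppliers.id; compute SUM(m.cost) per group.
  3: ids {1, 6} → SUM(m.cost)=37
  5: ids {3, 8} → SUM(m.cost)=22
  9: ids {2, 4, 5, 7} → SUM(m.cost)=173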